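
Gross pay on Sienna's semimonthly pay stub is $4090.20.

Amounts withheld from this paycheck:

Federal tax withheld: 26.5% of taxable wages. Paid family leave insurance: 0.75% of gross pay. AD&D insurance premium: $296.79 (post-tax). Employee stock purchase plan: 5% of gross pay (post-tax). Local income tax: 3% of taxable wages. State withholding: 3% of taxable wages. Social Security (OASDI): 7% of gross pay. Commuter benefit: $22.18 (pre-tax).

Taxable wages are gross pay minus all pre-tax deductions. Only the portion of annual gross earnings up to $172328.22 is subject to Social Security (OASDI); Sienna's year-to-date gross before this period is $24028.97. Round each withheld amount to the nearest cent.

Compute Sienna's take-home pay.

Commuter benefit: $22.18
Taxable wages = $4090.20 − $22.18 = $4068.02
Local income tax: $4068.02 × 0.03 = $122.04
Federal tax withheld: $4068.02 × 0.265 = $1078.03
State withholding: $4068.02 × 0.03 = $122.04
Paid family leave insurance: $4090.20 × 0.0075 = $30.68
Social Security (OASDI): cap not yet reached, full $4090.20 is subject → $4090.20 × 0.07 = $286.31
Employee stock purchase plan: $4090.20 × 0.05 = $204.51
AD&D insurance premium: $296.79
Total deductions = $22.18 + $122.04 + $1078.03 + $122.04 + $30.68 + $286.31 + $204.51 + $296.79 = $2162.58
Net pay = $4090.20 − $2162.58 = $1927.62

$1927.62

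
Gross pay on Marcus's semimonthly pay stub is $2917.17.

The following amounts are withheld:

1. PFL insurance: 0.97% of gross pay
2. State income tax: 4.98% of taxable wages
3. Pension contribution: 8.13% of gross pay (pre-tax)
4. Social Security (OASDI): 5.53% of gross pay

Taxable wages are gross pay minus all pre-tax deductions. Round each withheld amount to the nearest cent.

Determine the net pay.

Pension contribution: $2917.17 × 0.0813 = $237.17
Taxable wages = $2917.17 − $237.17 = $2680.00
State income tax: $2680.00 × 0.0498 = $133.46
PFL insurance: $2917.17 × 0.0097 = $28.30
Social Security (OASDI): $2917.17 × 0.0553 = $161.32
Total deductions = $237.17 + $133.46 + $28.30 + $161.32 = $560.25
Net pay = $2917.17 − $560.25 = $2356.92

$2356.92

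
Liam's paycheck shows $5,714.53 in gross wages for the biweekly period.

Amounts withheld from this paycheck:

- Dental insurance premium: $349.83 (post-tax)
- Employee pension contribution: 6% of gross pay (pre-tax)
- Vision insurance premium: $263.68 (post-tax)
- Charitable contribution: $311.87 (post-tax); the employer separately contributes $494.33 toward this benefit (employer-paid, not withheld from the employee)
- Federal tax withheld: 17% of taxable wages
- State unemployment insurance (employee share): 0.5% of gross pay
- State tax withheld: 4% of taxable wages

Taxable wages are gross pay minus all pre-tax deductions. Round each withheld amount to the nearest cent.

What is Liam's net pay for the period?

$3,289.66

Employee pension contribution: $5,714.53 × 0.06 = $342.87
Taxable wages = $5,714.53 − $342.87 = $5,371.66
State tax withheld: $5,371.66 × 0.04 = $214.87
Federal tax withheld: $5,371.66 × 0.17 = $913.18
State unemployment insurance (employee share): $5,714.53 × 0.005 = $28.57
Vision insurance premium: $263.68
Charitable contribution: $311.87
Dental insurance premium: $349.83
(Employer's $494.33 toward charitable contribution is not withheld from the employee.)
Total deductions = $342.87 + $214.87 + $913.18 + $28.57 + $263.68 + $311.87 + $349.83 = $2,424.87
Net pay = $5,714.53 − $2,424.87 = $3,289.66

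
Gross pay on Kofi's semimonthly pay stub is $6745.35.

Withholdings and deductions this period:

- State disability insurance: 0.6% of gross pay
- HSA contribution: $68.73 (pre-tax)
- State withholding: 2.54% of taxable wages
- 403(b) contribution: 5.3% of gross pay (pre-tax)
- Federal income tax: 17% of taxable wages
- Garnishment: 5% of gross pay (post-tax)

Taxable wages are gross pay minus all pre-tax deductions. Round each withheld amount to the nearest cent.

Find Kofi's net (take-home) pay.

403(b) contribution: $6745.35 × 0.053 = $357.50
HSA contribution: $68.73
Pre-tax total = $357.50 + $68.73 = $426.23
Taxable wages = $6745.35 − $426.23 = $6319.12
State withholding: $6319.12 × 0.0254 = $160.51
Federal income tax: $6319.12 × 0.17 = $1074.25
State disability insurance: $6745.35 × 0.006 = $40.47
Garnishment: $6745.35 × 0.05 = $337.27
Total deductions = $357.50 + $68.73 + $160.51 + $1074.25 + $40.47 + $337.27 = $2038.73
Net pay = $6745.35 − $2038.73 = $4706.62

$4706.62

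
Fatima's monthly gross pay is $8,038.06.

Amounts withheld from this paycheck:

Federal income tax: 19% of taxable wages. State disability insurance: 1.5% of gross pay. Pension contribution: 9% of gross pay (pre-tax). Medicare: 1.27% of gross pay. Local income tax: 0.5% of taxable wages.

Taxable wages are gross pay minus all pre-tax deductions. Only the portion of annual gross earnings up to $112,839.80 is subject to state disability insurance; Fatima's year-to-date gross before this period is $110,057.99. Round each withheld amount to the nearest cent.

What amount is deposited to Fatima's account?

$5,744.47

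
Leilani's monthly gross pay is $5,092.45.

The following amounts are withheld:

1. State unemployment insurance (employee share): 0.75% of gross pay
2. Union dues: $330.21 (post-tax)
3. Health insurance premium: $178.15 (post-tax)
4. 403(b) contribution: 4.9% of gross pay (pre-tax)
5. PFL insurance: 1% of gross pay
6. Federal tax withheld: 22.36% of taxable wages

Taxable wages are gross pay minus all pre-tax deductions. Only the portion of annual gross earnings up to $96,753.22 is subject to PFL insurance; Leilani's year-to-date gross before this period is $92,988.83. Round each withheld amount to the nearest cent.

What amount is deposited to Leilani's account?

403(b) contribution: $5,092.45 × 0.049 = $249.53
Taxable wages = $5,092.45 − $249.53 = $4,842.92
Federal tax withheld: $4,842.92 × 0.2236 = $1,082.88
State unemployment insurance (employee share): $5,092.45 × 0.0075 = $38.19
PFL insurance: only $96,753.22 − $92,988.83 = $3,764.39 of this check is subject → $3,764.39 × 0.01 = $37.64
Health insurance premium: $178.15
Union dues: $330.21
Total deductions = $249.53 + $1,082.88 + $38.19 + $37.64 + $178.15 + $330.21 = $1,916.60
Net pay = $5,092.45 − $1,916.60 = $3,175.85

$3,175.85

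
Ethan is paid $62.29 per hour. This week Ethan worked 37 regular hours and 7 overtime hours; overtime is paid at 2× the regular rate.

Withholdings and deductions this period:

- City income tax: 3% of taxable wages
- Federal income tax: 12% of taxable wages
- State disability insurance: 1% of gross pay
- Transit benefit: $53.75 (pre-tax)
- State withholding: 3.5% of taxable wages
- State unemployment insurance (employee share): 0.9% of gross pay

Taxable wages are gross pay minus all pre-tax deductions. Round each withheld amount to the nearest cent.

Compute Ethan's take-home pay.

$2484.92

Regular pay: 37 × $62.29 = $2304.73
Overtime pay: 7 × $62.29 × 2 = $872.06
Gross pay = $2304.73 + $872.06 = $3176.79
Transit benefit: $53.75
Taxable wages = $3176.79 − $53.75 = $3123.04
Federal income tax: $3123.04 × 0.12 = $374.76
State withholding: $3123.04 × 0.035 = $109.31
City income tax: $3123.04 × 0.03 = $93.69
State unemployment insurance (employee share): $3176.79 × 0.009 = $28.59
State disability insurance: $3176.79 × 0.01 = $31.77
Total deductions = $53.75 + $374.76 + $109.31 + $93.69 + $28.59 + $31.77 = $691.87
Net pay = $3176.79 − $691.87 = $2484.92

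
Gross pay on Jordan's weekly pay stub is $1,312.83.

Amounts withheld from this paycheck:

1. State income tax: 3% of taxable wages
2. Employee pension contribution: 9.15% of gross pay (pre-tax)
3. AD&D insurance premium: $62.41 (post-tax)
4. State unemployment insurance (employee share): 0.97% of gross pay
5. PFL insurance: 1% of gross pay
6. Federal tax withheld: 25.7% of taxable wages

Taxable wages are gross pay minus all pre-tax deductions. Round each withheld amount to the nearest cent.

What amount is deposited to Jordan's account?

Employee pension contribution: $1,312.83 × 0.0915 = $120.12
Taxable wages = $1,312.83 − $120.12 = $1,192.71
State income tax: $1,192.71 × 0.03 = $35.78
Federal tax withheld: $1,192.71 × 0.257 = $306.53
State unemployment insurance (employee share): $1,312.83 × 0.0097 = $12.73
PFL insurance: $1,312.83 × 0.01 = $13.13
AD&D insurance premium: $62.41
Total deductions = $120.12 + $35.78 + $306.53 + $12.73 + $13.13 + $62.41 = $550.70
Net pay = $1,312.83 − $550.70 = $762.13

$762.13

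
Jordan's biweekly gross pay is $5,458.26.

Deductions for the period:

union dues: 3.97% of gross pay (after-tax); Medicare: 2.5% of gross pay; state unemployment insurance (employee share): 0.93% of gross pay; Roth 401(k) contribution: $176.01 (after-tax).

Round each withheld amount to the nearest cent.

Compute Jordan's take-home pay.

State unemployment insurance (employee share): $5,458.26 × 0.0093 = $50.76
Medicare: $5,458.26 × 0.025 = $136.46
Union dues: $5,458.26 × 0.0397 = $216.69
Roth 401(k) contribution: $176.01
Total deductions = $50.76 + $136.46 + $216.69 + $176.01 = $579.92
Net pay = $5,458.26 − $579.92 = $4,878.34

$4,878.34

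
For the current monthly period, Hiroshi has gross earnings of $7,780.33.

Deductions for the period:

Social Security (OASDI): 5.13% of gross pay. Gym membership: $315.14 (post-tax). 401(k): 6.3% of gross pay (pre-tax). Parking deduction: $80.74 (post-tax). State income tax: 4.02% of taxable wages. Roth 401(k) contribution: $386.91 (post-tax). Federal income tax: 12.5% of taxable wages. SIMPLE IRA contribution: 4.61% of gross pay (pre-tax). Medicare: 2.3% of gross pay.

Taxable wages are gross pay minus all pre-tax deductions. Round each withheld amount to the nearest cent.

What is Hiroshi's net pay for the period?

$4,425.54

SIMPLE IRA contribution: $7,780.33 × 0.0461 = $358.67
401(k): $7,780.33 × 0.063 = $490.16
Pre-tax total = $358.67 + $490.16 = $848.83
Taxable wages = $7,780.33 − $848.83 = $6,931.50
Federal income tax: $6,931.50 × 0.125 = $866.44
State income tax: $6,931.50 × 0.0402 = $278.65
Medicare: $7,780.33 × 0.023 = $178.95
Social Security (OASDI): $7,780.33 × 0.0513 = $399.13
Parking deduction: $80.74
Gym membership: $315.14
Roth 401(k) contribution: $386.91
Total deductions = $358.67 + $490.16 + $866.44 + $278.65 + $178.95 + $399.13 + $80.74 + $315.14 + $386.91 = $3,354.79
Net pay = $7,780.33 − $3,354.79 = $4,425.54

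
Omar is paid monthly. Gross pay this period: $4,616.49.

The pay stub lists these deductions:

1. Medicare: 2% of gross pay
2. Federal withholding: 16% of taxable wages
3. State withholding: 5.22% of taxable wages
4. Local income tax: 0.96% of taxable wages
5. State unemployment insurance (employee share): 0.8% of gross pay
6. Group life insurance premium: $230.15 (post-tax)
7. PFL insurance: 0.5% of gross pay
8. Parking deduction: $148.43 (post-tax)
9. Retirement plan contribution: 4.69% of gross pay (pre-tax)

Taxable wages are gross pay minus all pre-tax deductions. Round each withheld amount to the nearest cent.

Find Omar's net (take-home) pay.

Retirement plan contribution: $4,616.49 × 0.0469 = $216.51
Taxable wages = $4,616.49 − $216.51 = $4,399.98
State withholding: $4,399.98 × 0.0522 = $229.68
Local income tax: $4,399.98 × 0.0096 = $42.24
Federal withholding: $4,399.98 × 0.16 = $704.00
Medicare: $4,616.49 × 0.02 = $92.33
State unemployment insurance (employee share): $4,616.49 × 0.008 = $36.93
PFL insurance: $4,616.49 × 0.005 = $23.08
Parking deduction: $148.43
Group life insurance premium: $230.15
Total deductions = $216.51 + $229.68 + $42.24 + $704.00 + $92.33 + $36.93 + $23.08 + $148.43 + $230.15 = $1,723.35
Net pay = $4,616.49 − $1,723.35 = $2,893.14

$2,893.14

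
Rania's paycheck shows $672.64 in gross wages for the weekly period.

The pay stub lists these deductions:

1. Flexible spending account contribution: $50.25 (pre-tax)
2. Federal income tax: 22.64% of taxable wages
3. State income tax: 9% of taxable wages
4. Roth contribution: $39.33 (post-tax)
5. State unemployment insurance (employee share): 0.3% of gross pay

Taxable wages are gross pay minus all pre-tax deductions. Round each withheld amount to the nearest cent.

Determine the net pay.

$384.11

Flexible spending account contribution: $50.25
Taxable wages = $672.64 − $50.25 = $622.39
State income tax: $622.39 × 0.09 = $56.02
Federal income tax: $622.39 × 0.2264 = $140.91
State unemployment insurance (employee share): $672.64 × 0.003 = $2.02
Roth contribution: $39.33
Total deductions = $50.25 + $56.02 + $140.91 + $2.02 + $39.33 = $288.53
Net pay = $672.64 − $288.53 = $384.11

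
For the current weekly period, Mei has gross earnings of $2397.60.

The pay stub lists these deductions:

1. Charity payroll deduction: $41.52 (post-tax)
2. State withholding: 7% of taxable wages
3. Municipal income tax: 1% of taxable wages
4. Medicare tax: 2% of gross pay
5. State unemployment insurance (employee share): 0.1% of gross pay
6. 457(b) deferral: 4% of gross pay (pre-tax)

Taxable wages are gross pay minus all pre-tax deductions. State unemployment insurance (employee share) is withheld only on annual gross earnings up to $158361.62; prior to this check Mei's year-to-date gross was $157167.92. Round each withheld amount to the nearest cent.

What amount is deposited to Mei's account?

$2026.90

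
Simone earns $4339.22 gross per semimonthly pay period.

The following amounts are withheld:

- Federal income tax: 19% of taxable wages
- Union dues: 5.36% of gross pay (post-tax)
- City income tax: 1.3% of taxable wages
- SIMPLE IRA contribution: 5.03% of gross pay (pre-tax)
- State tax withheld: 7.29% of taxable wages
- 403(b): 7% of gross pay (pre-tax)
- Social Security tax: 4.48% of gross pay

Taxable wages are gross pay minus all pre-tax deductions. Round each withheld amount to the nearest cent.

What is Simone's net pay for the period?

$2337.07

403(b): $4339.22 × 0.07 = $303.75
SIMPLE IRA contribution: $4339.22 × 0.0503 = $218.26
Pre-tax total = $303.75 + $218.26 = $522.01
Taxable wages = $4339.22 − $522.01 = $3817.21
State tax withheld: $3817.21 × 0.0729 = $278.27
Federal income tax: $3817.21 × 0.19 = $725.27
City income tax: $3817.21 × 0.013 = $49.62
Social Security tax: $4339.22 × 0.0448 = $194.40
Union dues: $4339.22 × 0.0536 = $232.58
Total deductions = $303.75 + $218.26 + $278.27 + $725.27 + $49.62 + $194.40 + $232.58 = $2002.15
Net pay = $4339.22 − $2002.15 = $2337.07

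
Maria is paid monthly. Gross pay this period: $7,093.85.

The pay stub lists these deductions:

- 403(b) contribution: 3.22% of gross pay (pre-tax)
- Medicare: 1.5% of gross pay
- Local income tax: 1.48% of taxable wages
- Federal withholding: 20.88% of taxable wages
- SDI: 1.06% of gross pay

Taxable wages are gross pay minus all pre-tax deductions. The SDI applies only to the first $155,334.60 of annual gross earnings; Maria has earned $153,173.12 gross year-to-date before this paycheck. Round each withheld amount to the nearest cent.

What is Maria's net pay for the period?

$5,201.00

403(b) contribution: $7,093.85 × 0.0322 = $228.42
Taxable wages = $7,093.85 − $228.42 = $6,865.43
Local income tax: $6,865.43 × 0.0148 = $101.61
Federal withholding: $6,865.43 × 0.2088 = $1,433.50
Medicare: $7,093.85 × 0.015 = $106.41
SDI: only $155,334.60 − $153,173.12 = $2,161.48 of this check is subject → $2,161.48 × 0.0106 = $22.91
Total deductions = $228.42 + $101.61 + $1,433.50 + $106.41 + $22.91 = $1,892.85
Net pay = $7,093.85 − $1,892.85 = $5,201.00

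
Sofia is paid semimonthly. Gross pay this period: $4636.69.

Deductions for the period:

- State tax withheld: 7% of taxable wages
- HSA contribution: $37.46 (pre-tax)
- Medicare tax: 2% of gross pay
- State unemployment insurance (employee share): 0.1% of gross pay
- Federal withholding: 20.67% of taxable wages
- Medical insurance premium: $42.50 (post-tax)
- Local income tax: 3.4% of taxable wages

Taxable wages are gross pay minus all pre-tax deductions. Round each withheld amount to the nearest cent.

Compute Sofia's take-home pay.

HSA contribution: $37.46
Taxable wages = $4636.69 − $37.46 = $4599.23
Federal withholding: $4599.23 × 0.2067 = $950.66
Local income tax: $4599.23 × 0.034 = $156.37
State tax withheld: $4599.23 × 0.07 = $321.95
State unemployment insurance (employee share): $4636.69 × 0.001 = $4.64
Medicare tax: $4636.69 × 0.02 = $92.73
Medical insurance premium: $42.50
Total deductions = $37.46 + $950.66 + $156.37 + $321.95 + $4.64 + $92.73 + $42.50 = $1606.31
Net pay = $4636.69 − $1606.31 = $3030.38

$3030.38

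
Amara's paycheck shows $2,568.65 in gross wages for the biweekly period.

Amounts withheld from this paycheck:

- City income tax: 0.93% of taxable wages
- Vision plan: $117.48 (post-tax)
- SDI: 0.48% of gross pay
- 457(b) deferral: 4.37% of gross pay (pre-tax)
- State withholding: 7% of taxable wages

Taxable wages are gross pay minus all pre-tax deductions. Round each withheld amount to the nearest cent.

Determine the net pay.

457(b) deferral: $2,568.65 × 0.0437 = $112.25
Taxable wages = $2,568.65 − $112.25 = $2,456.40
City income tax: $2,456.40 × 0.0093 = $22.84
State withholding: $2,456.40 × 0.07 = $171.95
SDI: $2,568.65 × 0.0048 = $12.33
Vision plan: $117.48
Total deductions = $112.25 + $22.84 + $171.95 + $12.33 + $117.48 = $436.85
Net pay = $2,568.65 − $436.85 = $2,131.80

$2,131.80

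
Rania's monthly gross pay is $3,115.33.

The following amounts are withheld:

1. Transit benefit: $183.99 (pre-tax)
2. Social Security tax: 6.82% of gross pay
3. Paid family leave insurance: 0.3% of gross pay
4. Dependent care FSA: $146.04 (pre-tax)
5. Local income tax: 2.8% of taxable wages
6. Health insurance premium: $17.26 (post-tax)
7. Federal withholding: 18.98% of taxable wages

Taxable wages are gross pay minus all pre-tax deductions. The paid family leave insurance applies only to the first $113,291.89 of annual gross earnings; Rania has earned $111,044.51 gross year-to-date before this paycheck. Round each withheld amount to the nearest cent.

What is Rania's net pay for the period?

Dependent care FSA: $146.04
Transit benefit: $183.99
Pre-tax total = $146.04 + $183.99 = $330.03
Taxable wages = $3,115.33 − $330.03 = $2,785.30
Federal withholding: $2,785.30 × 0.1898 = $528.65
Local income tax: $2,785.30 × 0.028 = $77.99
Social Security tax: $3,115.33 × 0.0682 = $212.47
Paid family leave insurance: only $113,291.89 − $111,044.51 = $2,247.38 of this check is subject → $2,247.38 × 0.003 = $6.74
Health insurance premium: $17.26
Total deductions = $146.04 + $183.99 + $528.65 + $77.99 + $212.47 + $6.74 + $17.26 = $1,173.14
Net pay = $3,115.33 − $1,173.14 = $1,942.19

$1,942.19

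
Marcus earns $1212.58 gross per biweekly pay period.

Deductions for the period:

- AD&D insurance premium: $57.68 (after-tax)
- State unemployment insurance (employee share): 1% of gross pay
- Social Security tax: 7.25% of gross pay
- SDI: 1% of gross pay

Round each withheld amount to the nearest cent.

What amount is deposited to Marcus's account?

$1042.73

Social Security tax: $1212.58 × 0.0725 = $87.91
State unemployment insurance (employee share): $1212.58 × 0.01 = $12.13
SDI: $1212.58 × 0.01 = $12.13
AD&D insurance premium: $57.68
Total deductions = $87.91 + $12.13 + $12.13 + $57.68 = $169.85
Net pay = $1212.58 − $169.85 = $1042.73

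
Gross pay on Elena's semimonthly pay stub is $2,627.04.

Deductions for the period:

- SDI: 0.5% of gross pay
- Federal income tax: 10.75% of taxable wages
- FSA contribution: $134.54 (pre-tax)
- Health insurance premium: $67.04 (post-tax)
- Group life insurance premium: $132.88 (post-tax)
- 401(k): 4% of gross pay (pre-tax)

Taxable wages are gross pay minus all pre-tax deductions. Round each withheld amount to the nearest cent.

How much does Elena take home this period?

401(k): $2,627.04 × 0.04 = $105.08
FSA contribution: $134.54
Pre-tax total = $105.08 + $134.54 = $239.62
Taxable wages = $2,627.04 − $239.62 = $2,387.42
Federal income tax: $2,387.42 × 0.1075 = $256.65
SDI: $2,627.04 × 0.005 = $13.14
Group life insurance premium: $132.88
Health insurance premium: $67.04
Total deductions = $105.08 + $134.54 + $256.65 + $13.14 + $132.88 + $67.04 = $709.33
Net pay = $2,627.04 − $709.33 = $1,917.71

$1,917.71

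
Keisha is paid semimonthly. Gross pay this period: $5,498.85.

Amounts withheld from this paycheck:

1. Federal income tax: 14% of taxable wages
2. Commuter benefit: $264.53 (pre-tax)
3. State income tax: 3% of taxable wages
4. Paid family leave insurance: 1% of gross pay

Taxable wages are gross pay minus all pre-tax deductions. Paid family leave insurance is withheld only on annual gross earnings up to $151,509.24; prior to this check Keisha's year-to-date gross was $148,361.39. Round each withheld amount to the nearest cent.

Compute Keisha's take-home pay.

$4,313.01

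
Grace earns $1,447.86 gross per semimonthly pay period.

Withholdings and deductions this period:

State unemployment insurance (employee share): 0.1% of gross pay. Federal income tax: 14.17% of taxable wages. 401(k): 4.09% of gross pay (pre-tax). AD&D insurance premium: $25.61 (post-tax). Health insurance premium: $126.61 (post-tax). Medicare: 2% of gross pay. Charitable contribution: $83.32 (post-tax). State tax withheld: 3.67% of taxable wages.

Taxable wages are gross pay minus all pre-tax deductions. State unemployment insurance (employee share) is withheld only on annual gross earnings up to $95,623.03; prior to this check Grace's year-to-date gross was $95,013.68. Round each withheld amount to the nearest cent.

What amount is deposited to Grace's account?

$875.80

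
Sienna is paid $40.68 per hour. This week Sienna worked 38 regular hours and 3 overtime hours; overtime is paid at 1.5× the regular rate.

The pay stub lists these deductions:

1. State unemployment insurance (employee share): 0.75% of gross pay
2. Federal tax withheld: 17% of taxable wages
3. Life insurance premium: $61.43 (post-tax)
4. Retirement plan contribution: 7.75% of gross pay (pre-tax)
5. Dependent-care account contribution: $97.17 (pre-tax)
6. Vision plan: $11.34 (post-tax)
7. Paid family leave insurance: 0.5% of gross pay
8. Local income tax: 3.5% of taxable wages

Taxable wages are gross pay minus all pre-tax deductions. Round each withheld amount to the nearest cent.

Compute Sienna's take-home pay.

Regular pay: 38 × $40.68 = $1,545.84
Overtime pay: 3 × $40.68 × 1.5 = $183.06
Gross pay = $1,545.84 + $183.06 = $1,728.90
Dependent-care account contribution: $97.17
Retirement plan contribution: $1,728.90 × 0.0775 = $133.99
Pre-tax total = $97.17 + $133.99 = $231.16
Taxable wages = $1,728.90 − $231.16 = $1,497.74
Local income tax: $1,497.74 × 0.035 = $52.42
Federal tax withheld: $1,497.74 × 0.17 = $254.62
State unemployment insurance (employee share): $1,728.90 × 0.0075 = $12.97
Paid family leave insurance: $1,728.90 × 0.005 = $8.64
Life insurance premium: $61.43
Vision plan: $11.34
Total deductions = $97.17 + $133.99 + $52.42 + $254.62 + $12.97 + $8.64 + $61.43 + $11.34 = $632.58
Net pay = $1,728.90 − $632.58 = $1,096.32

$1,096.32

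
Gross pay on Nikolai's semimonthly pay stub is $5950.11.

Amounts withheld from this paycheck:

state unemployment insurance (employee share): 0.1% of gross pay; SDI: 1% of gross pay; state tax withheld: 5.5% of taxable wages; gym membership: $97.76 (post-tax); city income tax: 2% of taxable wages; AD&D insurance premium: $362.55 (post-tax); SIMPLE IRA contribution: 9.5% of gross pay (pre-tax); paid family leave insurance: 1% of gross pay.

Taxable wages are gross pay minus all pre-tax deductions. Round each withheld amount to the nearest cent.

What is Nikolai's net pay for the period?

SIMPLE IRA contribution: $5950.11 × 0.095 = $565.26
Taxable wages = $5950.11 − $565.26 = $5384.85
State tax withheld: $5384.85 × 0.055 = $296.17
City income tax: $5384.85 × 0.02 = $107.70
SDI: $5950.11 × 0.01 = $59.50
Paid family leave insurance: $5950.11 × 0.01 = $59.50
State unemployment insurance (employee share): $5950.11 × 0.001 = $5.95
AD&D insurance premium: $362.55
Gym membership: $97.76
Total deductions = $565.26 + $296.17 + $107.70 + $59.50 + $59.50 + $5.95 + $362.55 + $97.76 = $1554.39
Net pay = $5950.11 − $1554.39 = $4395.72

$4395.72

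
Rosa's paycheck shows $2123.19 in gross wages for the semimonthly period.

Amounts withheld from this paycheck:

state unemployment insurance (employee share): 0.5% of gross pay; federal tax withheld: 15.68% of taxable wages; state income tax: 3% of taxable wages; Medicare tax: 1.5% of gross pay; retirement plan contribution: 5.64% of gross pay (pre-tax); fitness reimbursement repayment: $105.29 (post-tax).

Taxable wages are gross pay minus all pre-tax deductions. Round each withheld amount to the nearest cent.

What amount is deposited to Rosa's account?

Retirement plan contribution: $2123.19 × 0.0564 = $119.75
Taxable wages = $2123.19 − $119.75 = $2003.44
Federal tax withheld: $2003.44 × 0.1568 = $314.14
State income tax: $2003.44 × 0.03 = $60.10
State unemployment insurance (employee share): $2123.19 × 0.005 = $10.62
Medicare tax: $2123.19 × 0.015 = $31.85
Fitness reimbursement repayment: $105.29
Total deductions = $119.75 + $314.14 + $60.10 + $10.62 + $31.85 + $105.29 = $641.75
Net pay = $2123.19 − $641.75 = $1481.44

$1481.44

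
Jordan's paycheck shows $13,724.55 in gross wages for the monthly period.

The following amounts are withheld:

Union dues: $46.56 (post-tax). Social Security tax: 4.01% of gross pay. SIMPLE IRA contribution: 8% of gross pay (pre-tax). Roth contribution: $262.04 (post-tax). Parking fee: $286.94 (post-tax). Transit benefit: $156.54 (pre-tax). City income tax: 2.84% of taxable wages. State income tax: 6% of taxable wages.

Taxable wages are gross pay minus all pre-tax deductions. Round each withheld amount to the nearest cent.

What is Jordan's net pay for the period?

$10,221.81

SIMPLE IRA contribution: $13,724.55 × 0.08 = $1,097.96
Transit benefit: $156.54
Pre-tax total = $1,097.96 + $156.54 = $1,254.50
Taxable wages = $13,724.55 − $1,254.50 = $12,470.05
State income tax: $12,470.05 × 0.06 = $748.20
City income tax: $12,470.05 × 0.0284 = $354.15
Social Security tax: $13,724.55 × 0.0401 = $550.35
Parking fee: $286.94
Roth contribution: $262.04
Union dues: $46.56
Total deductions = $1,097.96 + $156.54 + $748.20 + $354.15 + $550.35 + $286.94 + $262.04 + $46.56 = $3,502.74
Net pay = $13,724.55 − $3,502.74 = $10,221.81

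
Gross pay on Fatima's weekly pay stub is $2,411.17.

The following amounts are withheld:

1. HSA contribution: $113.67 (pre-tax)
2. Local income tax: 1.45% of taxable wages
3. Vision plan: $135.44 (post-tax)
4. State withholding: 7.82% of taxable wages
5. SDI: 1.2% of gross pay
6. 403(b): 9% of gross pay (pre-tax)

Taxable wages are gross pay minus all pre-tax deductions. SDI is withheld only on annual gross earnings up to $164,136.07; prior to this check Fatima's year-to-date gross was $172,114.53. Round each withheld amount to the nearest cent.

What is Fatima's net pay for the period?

$1,752.19

403(b): $2,411.17 × 0.09 = $217.01
HSA contribution: $113.67
Pre-tax total = $217.01 + $113.67 = $330.68
Taxable wages = $2,411.17 − $330.68 = $2,080.49
Local income tax: $2,080.49 × 0.0145 = $30.17
State withholding: $2,080.49 × 0.0782 = $162.69
SDI: annual cap $164,136.07 already reached (YTD $172,114.53), so $0.00
Vision plan: $135.44
Total deductions = $217.01 + $113.67 + $30.17 + $162.69 + $0.00 + $135.44 = $658.98
Net pay = $2,411.17 − $658.98 = $1,752.19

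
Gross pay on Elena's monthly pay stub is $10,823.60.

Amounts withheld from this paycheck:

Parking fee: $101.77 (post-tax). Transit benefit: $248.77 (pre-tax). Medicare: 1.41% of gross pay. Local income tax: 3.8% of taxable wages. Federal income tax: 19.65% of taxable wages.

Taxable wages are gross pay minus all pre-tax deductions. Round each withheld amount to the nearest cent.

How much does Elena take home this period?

$7,840.66

Transit benefit: $248.77
Taxable wages = $10,823.60 − $248.77 = $10,574.83
Federal income tax: $10,574.83 × 0.1965 = $2,077.95
Local income tax: $10,574.83 × 0.038 = $401.84
Medicare: $10,823.60 × 0.0141 = $152.61
Parking fee: $101.77
Total deductions = $248.77 + $2,077.95 + $401.84 + $152.61 + $101.77 = $2,982.94
Net pay = $10,823.60 − $2,982.94 = $7,840.66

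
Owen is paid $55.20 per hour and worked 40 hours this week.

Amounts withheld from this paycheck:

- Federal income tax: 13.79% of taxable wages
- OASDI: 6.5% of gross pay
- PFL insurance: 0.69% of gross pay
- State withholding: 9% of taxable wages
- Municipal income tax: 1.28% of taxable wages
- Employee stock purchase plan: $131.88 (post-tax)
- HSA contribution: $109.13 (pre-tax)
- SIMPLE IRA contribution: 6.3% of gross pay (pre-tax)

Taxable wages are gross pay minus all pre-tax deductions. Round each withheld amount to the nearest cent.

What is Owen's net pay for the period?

Gross pay: 40 × $55.20 = $2,208.00
HSA contribution: $109.13
SIMPLE IRA contribution: $2,208.00 × 0.063 = $139.10
Pre-tax total = $109.13 + $139.10 = $248.23
Taxable wages = $2,208.00 − $248.23 = $1,959.77
Federal income tax: $1,959.77 × 0.1379 = $270.25
State withholding: $1,959.77 × 0.09 = $176.38
Municipal income tax: $1,959.77 × 0.0128 = $25.09
PFL insurance: $2,208.00 × 0.0069 = $15.24
OASDI: $2,208.00 × 0.065 = $143.52
Employee stock purchase plan: $131.88
Total deductions = $109.13 + $139.10 + $270.25 + $176.38 + $25.09 + $15.24 + $143.52 + $131.88 = $1,010.59
Net pay = $2,208.00 − $1,010.59 = $1,197.41

$1,197.41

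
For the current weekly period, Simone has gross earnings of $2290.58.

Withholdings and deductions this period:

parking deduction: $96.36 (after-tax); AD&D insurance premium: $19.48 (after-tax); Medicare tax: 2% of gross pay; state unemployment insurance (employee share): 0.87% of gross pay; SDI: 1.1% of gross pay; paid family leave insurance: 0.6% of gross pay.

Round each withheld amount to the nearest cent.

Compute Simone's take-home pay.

$2070.06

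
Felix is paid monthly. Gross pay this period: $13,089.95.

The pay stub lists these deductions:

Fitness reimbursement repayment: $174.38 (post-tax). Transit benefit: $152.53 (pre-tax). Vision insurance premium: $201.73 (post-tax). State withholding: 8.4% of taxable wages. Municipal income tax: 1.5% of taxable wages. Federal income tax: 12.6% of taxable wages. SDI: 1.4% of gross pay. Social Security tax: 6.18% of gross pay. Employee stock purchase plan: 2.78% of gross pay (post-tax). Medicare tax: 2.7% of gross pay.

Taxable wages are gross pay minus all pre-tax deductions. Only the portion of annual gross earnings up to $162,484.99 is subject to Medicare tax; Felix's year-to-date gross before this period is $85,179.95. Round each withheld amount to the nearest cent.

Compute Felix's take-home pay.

Transit benefit: $152.53
Taxable wages = $13,089.95 − $152.53 = $12,937.42
State withholding: $12,937.42 × 0.084 = $1,086.74
Municipal income tax: $12,937.42 × 0.015 = $194.06
Federal income tax: $12,937.42 × 0.126 = $1,630.11
SDI: $13,089.95 × 0.014 = $183.26
Medicare tax: cap not yet reached, full $13,089.95 is subject → $13,089.95 × 0.027 = $353.43
Social Security tax: $13,089.95 × 0.0618 = $808.96
Employee stock purchase plan: $13,089.95 × 0.0278 = $363.90
Vision insurance premium: $201.73
Fitness reimbursement repayment: $174.38
Total deductions = $152.53 + $1,086.74 + $194.06 + $1,630.11 + $183.26 + $353.43 + $808.96 + $363.90 + $201.73 + $174.38 = $5,149.10
Net pay = $13,089.95 − $5,149.10 = $7,940.85

$7,940.85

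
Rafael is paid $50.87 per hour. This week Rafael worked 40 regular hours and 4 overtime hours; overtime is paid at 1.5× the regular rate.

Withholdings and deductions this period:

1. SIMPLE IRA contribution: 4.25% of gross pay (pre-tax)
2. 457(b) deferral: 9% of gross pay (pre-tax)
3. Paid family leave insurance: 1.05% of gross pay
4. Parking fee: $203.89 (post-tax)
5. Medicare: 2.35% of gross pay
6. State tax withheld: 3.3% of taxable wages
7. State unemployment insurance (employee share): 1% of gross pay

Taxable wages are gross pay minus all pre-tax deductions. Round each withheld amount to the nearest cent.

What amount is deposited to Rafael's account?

Regular pay: 40 × $50.87 = $2,034.80
Overtime pay: 4 × $50.87 × 1.5 = $305.22
Gross pay = $2,034.80 + $305.22 = $2,340.02
457(b) deferral: $2,340.02 × 0.09 = $210.60
SIMPLE IRA contribution: $2,340.02 × 0.0425 = $99.45
Pre-tax total = $210.60 + $99.45 = $310.05
Taxable wages = $2,340.02 − $310.05 = $2,029.97
State tax withheld: $2,029.97 × 0.033 = $66.99
Medicare: $2,340.02 × 0.0235 = $54.99
State unemployment insurance (employee share): $2,340.02 × 0.01 = $23.40
Paid family leave insurance: $2,340.02 × 0.0105 = $24.57
Parking fee: $203.89
Total deductions = $210.60 + $99.45 + $66.99 + $54.99 + $23.40 + $24.57 + $203.89 = $683.89
Net pay = $2,340.02 − $683.89 = $1,656.13

$1,656.13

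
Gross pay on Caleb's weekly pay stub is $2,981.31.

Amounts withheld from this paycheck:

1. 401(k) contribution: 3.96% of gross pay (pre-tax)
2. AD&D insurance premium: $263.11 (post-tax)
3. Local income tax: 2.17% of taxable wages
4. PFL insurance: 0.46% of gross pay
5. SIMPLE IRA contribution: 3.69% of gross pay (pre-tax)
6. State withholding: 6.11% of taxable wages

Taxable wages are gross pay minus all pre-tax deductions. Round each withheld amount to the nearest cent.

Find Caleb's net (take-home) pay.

$2,248.45

SIMPLE IRA contribution: $2,981.31 × 0.0369 = $110.01
401(k) contribution: $2,981.31 × 0.0396 = $118.06
Pre-tax total = $110.01 + $118.06 = $228.07
Taxable wages = $2,981.31 − $228.07 = $2,753.24
Local income tax: $2,753.24 × 0.0217 = $59.75
State withholding: $2,753.24 × 0.0611 = $168.22
PFL insurance: $2,981.31 × 0.0046 = $13.71
AD&D insurance premium: $263.11
Total deductions = $110.01 + $118.06 + $59.75 + $168.22 + $13.71 + $263.11 = $732.86
Net pay = $2,981.31 − $732.86 = $2,248.45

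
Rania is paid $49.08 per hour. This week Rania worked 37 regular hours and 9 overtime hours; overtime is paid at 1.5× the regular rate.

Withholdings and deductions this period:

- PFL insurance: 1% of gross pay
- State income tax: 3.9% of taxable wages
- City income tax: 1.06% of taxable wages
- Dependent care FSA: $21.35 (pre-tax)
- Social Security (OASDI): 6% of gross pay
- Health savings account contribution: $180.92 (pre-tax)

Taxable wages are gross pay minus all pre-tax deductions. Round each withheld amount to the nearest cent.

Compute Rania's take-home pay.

$1,989.87

Regular pay: 37 × $49.08 = $1,815.96
Overtime pay: 9 × $49.08 × 1.5 = $662.58
Gross pay = $1,815.96 + $662.58 = $2,478.54
Health savings account contribution: $180.92
Dependent care FSA: $21.35
Pre-tax total = $180.92 + $21.35 = $202.27
Taxable wages = $2,478.54 − $202.27 = $2,276.27
City income tax: $2,276.27 × 0.0106 = $24.13
State income tax: $2,276.27 × 0.039 = $88.77
Social Security (OASDI): $2,478.54 × 0.06 = $148.71
PFL insurance: $2,478.54 × 0.01 = $24.79
Total deductions = $180.92 + $21.35 + $24.13 + $88.77 + $148.71 + $24.79 = $488.67
Net pay = $2,478.54 − $488.67 = $1,989.87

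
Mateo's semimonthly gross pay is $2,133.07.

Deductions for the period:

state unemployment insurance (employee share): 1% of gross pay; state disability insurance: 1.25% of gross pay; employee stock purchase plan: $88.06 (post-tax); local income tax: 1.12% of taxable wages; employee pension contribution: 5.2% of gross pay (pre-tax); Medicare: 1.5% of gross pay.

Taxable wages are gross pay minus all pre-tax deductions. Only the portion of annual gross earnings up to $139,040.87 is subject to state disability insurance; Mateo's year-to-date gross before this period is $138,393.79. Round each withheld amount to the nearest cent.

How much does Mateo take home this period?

$1,850.02

Employee pension contribution: $2,133.07 × 0.052 = $110.92
Taxable wages = $2,133.07 − $110.92 = $2,022.15
Local income tax: $2,022.15 × 0.0112 = $22.65
Medicare: $2,133.07 × 0.015 = $32.00
State disability insurance: only $139,040.87 − $138,393.79 = $647.08 of this check is subject → $647.08 × 0.0125 = $8.09
State unemployment insurance (employee share): $2,133.07 × 0.01 = $21.33
Employee stock purchase plan: $88.06
Total deductions = $110.92 + $22.65 + $32.00 + $8.09 + $21.33 + $88.06 = $283.05
Net pay = $2,133.07 − $283.05 = $1,850.02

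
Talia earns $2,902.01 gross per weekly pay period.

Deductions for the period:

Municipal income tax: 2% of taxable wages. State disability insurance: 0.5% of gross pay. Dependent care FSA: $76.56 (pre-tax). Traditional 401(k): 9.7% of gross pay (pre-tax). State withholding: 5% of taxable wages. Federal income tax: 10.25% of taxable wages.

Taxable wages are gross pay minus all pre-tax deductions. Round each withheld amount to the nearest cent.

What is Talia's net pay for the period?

Traditional 401(k): $2,902.01 × 0.097 = $281.49
Dependent care FSA: $76.56
Pre-tax total = $281.49 + $76.56 = $358.05
Taxable wages = $2,902.01 − $358.05 = $2,543.96
Federal income tax: $2,543.96 × 0.1025 = $260.76
Municipal income tax: $2,543.96 × 0.02 = $50.88
State withholding: $2,543.96 × 0.05 = $127.20
State disability insurance: $2,902.01 × 0.005 = $14.51
Total deductions = $281.49 + $76.56 + $260.76 + $50.88 + $127.20 + $14.51 = $811.40
Net pay = $2,902.01 − $811.40 = $2,090.61

$2,090.61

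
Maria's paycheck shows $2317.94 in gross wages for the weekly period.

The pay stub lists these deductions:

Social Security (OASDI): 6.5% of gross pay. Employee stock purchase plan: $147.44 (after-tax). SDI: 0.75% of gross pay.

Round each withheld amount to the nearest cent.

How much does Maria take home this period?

Social Security (OASDI): $2317.94 × 0.065 = $150.67
SDI: $2317.94 × 0.0075 = $17.38
Employee stock purchase plan: $147.44
Total deductions = $150.67 + $17.38 + $147.44 = $315.49
Net pay = $2317.94 − $315.49 = $2002.45

$2002.45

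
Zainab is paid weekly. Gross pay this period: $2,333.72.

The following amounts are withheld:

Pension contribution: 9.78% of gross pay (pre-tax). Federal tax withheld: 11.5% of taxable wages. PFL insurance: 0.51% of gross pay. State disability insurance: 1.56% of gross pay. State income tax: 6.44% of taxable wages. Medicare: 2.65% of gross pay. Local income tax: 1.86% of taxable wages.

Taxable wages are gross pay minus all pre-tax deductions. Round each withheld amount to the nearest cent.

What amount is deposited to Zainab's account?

$1,578.45

Pension contribution: $2,333.72 × 0.0978 = $228.24
Taxable wages = $2,333.72 − $228.24 = $2,105.48
Federal tax withheld: $2,105.48 × 0.115 = $242.13
Local income tax: $2,105.48 × 0.0186 = $39.16
State income tax: $2,105.48 × 0.0644 = $135.59
PFL insurance: $2,333.72 × 0.0051 = $11.90
Medicare: $2,333.72 × 0.0265 = $61.84
State disability insurance: $2,333.72 × 0.0156 = $36.41
Total deductions = $228.24 + $242.13 + $39.16 + $135.59 + $11.90 + $61.84 + $36.41 = $755.27
Net pay = $2,333.72 − $755.27 = $1,578.45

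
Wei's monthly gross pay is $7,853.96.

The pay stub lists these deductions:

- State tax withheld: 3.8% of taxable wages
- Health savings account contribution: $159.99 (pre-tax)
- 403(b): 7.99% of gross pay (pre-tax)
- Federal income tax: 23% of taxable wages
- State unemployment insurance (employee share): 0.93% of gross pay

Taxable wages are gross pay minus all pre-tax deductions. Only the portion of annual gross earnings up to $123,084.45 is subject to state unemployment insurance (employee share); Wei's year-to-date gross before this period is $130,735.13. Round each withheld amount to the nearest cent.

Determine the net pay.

$5,172.64

Health savings account contribution: $159.99
403(b): $7,853.96 × 0.0799 = $627.53
Pre-tax total = $159.99 + $627.53 = $787.52
Taxable wages = $7,853.96 − $787.52 = $7,066.44
Federal income tax: $7,066.44 × 0.23 = $1,625.28
State tax withheld: $7,066.44 × 0.038 = $268.52
State unemployment insurance (employee share): annual cap $123,084.45 already reached (YTD $130,735.13), so $0.00
Total deductions = $159.99 + $627.53 + $1,625.28 + $268.52 + $0.00 = $2,681.32
Net pay = $7,853.96 − $2,681.32 = $5,172.64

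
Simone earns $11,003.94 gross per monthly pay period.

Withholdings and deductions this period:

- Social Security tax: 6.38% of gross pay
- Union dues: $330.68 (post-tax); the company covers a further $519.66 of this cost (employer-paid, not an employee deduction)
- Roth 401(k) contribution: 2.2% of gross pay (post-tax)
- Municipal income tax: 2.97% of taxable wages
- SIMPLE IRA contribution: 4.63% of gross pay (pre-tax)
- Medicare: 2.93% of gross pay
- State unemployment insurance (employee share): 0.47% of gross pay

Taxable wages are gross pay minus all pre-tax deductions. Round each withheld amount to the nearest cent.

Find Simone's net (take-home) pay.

SIMPLE IRA contribution: $11,003.94 × 0.0463 = $509.48
Taxable wages = $11,003.94 − $509.48 = $10,494.46
Municipal income tax: $10,494.46 × 0.0297 = $311.69
Social Security tax: $11,003.94 × 0.0638 = $702.05
Medicare: $11,003.94 × 0.0293 = $322.42
State unemployment insurance (employee share): $11,003.94 × 0.0047 = $51.72
Roth 401(k) contribution: $11,003.94 × 0.022 = $242.09
Union dues: $330.68
(Employer's $519.66 toward union dues is not withheld from the employee.)
Total deductions = $509.48 + $311.69 + $702.05 + $322.42 + $51.72 + $242.09 + $330.68 = $2,470.13
Net pay = $11,003.94 − $2,470.13 = $8,533.81

$8,533.81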